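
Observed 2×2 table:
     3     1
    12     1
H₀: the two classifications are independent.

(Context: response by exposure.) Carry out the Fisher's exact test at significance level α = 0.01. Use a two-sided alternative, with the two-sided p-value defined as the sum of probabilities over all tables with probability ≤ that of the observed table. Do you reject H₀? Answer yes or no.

reject H₀: no

Margins: r₁=4, r₂=13, c₁=15, c₂=2, n=17
p_obs = C(4,3)·C(13,12)/C(17,15); sum pmf over tables with pmf ≤ p_obs
p-value (two-sided) = 0.42647
At α=0.01: p ≥ α → fail to reject H₀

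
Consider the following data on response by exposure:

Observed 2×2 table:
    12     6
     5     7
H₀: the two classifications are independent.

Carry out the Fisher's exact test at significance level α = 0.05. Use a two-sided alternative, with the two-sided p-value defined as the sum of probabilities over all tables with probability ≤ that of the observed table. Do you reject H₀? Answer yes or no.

Margins: r₁=18, r₂=12, c₁=17, c₂=13, n=30
p_obs = C(18,12)·C(12,5)/C(30,17); sum pmf over tables with pmf ≤ p_obs
p-value (two-sided) = 0.26412
At α=0.05: p ≥ α → fail to reject H₀

reject H₀: no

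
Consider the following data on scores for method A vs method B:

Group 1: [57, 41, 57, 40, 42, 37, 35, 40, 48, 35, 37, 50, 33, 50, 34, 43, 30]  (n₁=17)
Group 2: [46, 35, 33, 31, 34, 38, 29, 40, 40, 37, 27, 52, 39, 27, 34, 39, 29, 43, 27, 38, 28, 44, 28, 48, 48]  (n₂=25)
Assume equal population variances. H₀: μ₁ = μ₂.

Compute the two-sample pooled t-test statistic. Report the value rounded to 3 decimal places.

x̄₁=41.706, s₁=8.138, n₁=17
x̄₂=36.560, s₂=7.417, n₂=25
s_p² = [16·8.138² + 24·7.417²]/40 = 59.4922
SE = √(s_p²·(1/17+1/25)) = 2.4247
t = (41.706−36.560)/2.4247 = 2.1223
df = 40

test statistic = 2.122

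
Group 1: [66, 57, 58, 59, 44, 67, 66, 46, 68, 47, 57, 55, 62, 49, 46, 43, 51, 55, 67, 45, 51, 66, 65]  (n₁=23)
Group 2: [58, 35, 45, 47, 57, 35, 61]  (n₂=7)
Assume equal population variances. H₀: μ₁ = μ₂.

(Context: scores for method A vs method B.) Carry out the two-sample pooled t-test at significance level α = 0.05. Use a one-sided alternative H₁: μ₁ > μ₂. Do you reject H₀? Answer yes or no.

reject H₀: yes

x̄₁=56.087, s₁=8.618, n₁=23
x̄₂=48.286, s₂=10.781, n₂=7
s_p² = [22·8.618² + 6·10.781²]/28 = 83.2591
SE = √(s_p²·(1/23+1/7)) = 3.9388
t = (56.087−48.286)/3.9388 = 1.9806
df = 28
p-value (one-sided, H₁ greater) = 0.02877
At α=0.05: p < α → reject H₀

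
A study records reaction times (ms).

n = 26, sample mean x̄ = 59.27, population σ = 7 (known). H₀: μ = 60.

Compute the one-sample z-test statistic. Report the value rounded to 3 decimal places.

SE = σ/√n = 7/√26 = 1.3728
z = (x̄−μ₀)/SE = (59.27−60)/1.3728 = -0.5318

test statistic = -0.532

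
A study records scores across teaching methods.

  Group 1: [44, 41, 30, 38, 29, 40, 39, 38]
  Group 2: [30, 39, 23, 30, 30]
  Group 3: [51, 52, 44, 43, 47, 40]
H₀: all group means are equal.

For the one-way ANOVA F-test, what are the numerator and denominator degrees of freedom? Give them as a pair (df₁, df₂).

k = 3 groups, N = 19 total
df = (k−1, N−k) = (3−1, 19−3) = (2, 16)

degrees of freedom = [2, 16]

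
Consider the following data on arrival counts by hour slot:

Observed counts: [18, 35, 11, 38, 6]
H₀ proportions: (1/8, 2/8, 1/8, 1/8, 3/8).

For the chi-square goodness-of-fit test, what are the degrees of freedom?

df = k − 1 = 5 − 1 = 4

degrees of freedom = 4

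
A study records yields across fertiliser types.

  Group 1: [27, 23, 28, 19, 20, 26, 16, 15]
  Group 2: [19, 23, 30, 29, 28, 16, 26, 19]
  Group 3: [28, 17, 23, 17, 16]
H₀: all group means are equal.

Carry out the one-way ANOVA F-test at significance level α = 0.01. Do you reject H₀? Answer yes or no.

reject H₀: no

Group means [21.75, 23.75, 20.20], grand mean 22.143
SSB = Σnᵢ(x̄ᵢ−x̄)² = 40.771; SSW = ΣΣ(x−x̄ᵢ)² = 477.800
MSB = 40.771/2 = 20.3857; MSW = 477.800/18 = 26.5444
F = MSB/MSW = 0.7680
df = (2, 18)
p-value (upper-tail) = 0.47856
At α=0.01: p ≥ α → fail to reject H₀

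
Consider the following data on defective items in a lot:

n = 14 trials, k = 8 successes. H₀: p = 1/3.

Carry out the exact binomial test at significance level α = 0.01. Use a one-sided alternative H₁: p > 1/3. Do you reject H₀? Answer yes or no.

Exact binomial: n=14, k=8, p₀=1/3=0.3333
P(X≥8) from Σ C(n,i)·p₀^i·(1−p₀)^(n−i)
p-value (one-sided, H₁ greater) = 0.05762
At α=0.01: p ≥ α → fail to reject H₀

reject H₀: no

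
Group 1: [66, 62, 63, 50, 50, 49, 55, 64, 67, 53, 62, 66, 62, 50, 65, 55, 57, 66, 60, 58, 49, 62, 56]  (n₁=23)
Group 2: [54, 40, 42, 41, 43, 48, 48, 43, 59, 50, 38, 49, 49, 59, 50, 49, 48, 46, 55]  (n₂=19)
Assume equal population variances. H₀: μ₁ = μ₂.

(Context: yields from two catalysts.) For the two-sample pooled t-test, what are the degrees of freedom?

degrees of freedom = 40

df = n₁ + n₂ − 2 = 23 + 19 − 2 = 40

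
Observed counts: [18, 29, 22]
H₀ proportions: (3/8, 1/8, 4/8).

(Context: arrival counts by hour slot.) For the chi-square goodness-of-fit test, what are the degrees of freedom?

degrees of freedom = 2

df = k − 1 = 3 − 1 = 2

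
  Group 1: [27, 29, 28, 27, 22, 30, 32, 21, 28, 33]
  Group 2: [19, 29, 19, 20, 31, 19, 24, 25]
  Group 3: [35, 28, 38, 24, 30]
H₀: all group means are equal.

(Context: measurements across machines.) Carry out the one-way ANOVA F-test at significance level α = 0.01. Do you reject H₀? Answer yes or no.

Group means [27.70, 23.25, 31.00], grand mean 26.870
SSB = Σnᵢ(x̄ᵢ−x̄)² = 197.009; SSW = ΣΣ(x−x̄ᵢ)² = 417.600
MSB = 197.009/2 = 98.5043; MSW = 417.600/20 = 20.8800
F = MSB/MSW = 4.7176
df = (2, 20)
p-value (upper-tail) = 0.02097
At α=0.01: p ≥ α → fail to reject H₀

reject H₀: no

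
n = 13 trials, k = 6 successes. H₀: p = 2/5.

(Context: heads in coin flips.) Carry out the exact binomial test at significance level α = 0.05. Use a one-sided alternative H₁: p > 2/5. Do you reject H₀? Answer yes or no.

reject H₀: no

Exact binomial: n=13, k=6, p₀=2/5=0.4000
P(X≥6) from Σ C(n,i)·p₀^i·(1−p₀)^(n−i)
p-value (one-sided, H₁ greater) = 0.42560
At α=0.05: p ≥ α → fail to reject H₀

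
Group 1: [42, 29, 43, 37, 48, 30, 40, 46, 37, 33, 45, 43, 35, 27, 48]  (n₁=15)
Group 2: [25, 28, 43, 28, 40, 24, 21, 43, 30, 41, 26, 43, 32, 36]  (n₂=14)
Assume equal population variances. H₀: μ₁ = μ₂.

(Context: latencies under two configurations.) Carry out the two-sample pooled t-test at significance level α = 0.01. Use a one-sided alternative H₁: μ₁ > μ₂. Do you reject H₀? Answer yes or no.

reject H₀: no

x̄₁=38.867, s₁=6.937, n₁=15
x̄₂=32.857, s₂=7.941, n₂=14
s_p² = [14·6.937² + 13·7.941²]/27 = 55.3129
SE = √(s_p²·(1/15+1/14)) = 2.7638
t = (38.867−32.857)/2.7638 = 2.1744
df = 27
p-value (one-sided, H₁ greater) = 0.01931
At α=0.01: p ≥ α → fail to reject H₀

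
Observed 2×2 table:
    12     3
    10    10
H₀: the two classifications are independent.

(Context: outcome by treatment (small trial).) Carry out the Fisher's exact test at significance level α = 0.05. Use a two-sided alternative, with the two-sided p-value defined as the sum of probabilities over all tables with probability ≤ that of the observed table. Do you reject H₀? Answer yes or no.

reject H₀: no

Margins: r₁=15, r₂=20, c₁=22, c₂=13, n=35
p_obs = C(15,12)·C(20,10)/C(35,22); sum pmf over tables with pmf ≤ p_obs
p-value (two-sided) = 0.08914
At α=0.05: p ≥ α → fail to reject H₀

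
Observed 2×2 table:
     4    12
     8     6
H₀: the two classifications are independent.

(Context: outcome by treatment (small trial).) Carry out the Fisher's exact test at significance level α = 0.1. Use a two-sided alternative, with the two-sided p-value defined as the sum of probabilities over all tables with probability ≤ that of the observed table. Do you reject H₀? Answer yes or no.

Margins: r₁=16, r₂=14, c₁=12, c₂=18, n=30
p_obs = C(16,4)·C(14,8)/C(30,12); sum pmf over tables with pmf ≤ p_obs
p-value (two-sided) = 0.13491
At α=0.1: p ≥ α → fail to reject H₀

reject H₀: no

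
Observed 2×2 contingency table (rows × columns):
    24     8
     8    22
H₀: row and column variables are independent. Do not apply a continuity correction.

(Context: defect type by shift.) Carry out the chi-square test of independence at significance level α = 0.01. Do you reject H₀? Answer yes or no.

Row totals [32, 30], col totals [32, 30], n=62
χ² = (24−16.52)²/16.52 + (8−15.48)²/15.48 + (8−15.48)²/15.48 + (22−14.52)²/14.52 = 14.4839
df = 1
p-value (upper-tail) = 0.00014
At α=0.01: p < α → reject H₀

reject H₀: yes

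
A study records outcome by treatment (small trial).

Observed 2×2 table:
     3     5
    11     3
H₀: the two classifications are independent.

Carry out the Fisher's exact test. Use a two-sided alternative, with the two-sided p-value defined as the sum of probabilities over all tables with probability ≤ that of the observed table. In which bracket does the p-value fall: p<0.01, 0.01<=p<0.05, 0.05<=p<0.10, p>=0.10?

p-value bracket: 0.05<=p<0.10

Margins: r₁=8, r₂=14, c₁=14, c₂=8, n=22
p_obs = C(8,3)·C(14,11)/C(22,14); sum pmf over tables with pmf ≤ p_obs
p-value (two-sided) = 0.08146
→ bracket: 0.05<=p<0.10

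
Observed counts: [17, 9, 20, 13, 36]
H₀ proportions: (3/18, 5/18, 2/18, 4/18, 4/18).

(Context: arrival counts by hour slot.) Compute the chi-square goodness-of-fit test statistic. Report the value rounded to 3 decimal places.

n = 95; E_i = n·p_i = [15.83, 26.39, 10.56, 21.11, 21.11]
χ² = (17−15.83)²/15.83 + (9−26.39)²/26.39 + (20−10.56)²/10.56 + (13−21.11)²/21.11 + (36−21.11)²/21.11 = 33.6116
df = 4

test statistic = 33.612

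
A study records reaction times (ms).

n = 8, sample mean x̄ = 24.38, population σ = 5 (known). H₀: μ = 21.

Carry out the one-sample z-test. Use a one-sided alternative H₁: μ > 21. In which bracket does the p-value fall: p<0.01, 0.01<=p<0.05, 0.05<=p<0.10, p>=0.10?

SE = σ/√n = 5/√8 = 1.7678
z = (x̄−μ₀)/SE = (24.38−21)/1.7678 = 1.9120
p-value (one-sided, H₁ greater) = 0.02794
→ bracket: 0.01<=p<0.05

p-value bracket: 0.01<=p<0.05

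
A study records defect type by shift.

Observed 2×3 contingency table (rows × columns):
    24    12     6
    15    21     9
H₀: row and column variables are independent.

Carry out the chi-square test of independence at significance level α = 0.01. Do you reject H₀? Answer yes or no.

Row totals [42, 45], col totals [39, 33, 15], n=87
χ² = (24−18.83)²/18.83 + (12−15.93)²/15.93 + (6−7.24)²/7.24 + (15−20.17)²/20.17 + (21−17.07)²/17.07 + (9−7.76)²/7.76 = 5.0340
df = 2
p-value (upper-tail) = 0.08070
At α=0.01: p ≥ α → fail to reject H₀

reject H₀: no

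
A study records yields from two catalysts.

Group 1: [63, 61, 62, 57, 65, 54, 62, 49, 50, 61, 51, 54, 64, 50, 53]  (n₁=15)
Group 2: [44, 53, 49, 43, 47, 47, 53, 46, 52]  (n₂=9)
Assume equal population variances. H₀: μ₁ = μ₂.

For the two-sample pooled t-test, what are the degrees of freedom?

df = n₁ + n₂ − 2 = 15 + 9 − 2 = 22

degrees of freedom = 22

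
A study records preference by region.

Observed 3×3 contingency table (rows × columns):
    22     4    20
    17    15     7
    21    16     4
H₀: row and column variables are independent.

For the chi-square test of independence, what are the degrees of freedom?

df = (r−1)(c−1) = (3−1)·(3−1) = 4

degrees of freedom = 4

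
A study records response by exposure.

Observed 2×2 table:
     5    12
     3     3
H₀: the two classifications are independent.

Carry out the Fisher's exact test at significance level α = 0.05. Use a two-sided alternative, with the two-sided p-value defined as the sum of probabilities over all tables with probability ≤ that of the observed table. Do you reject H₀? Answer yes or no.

reject H₀: no

Margins: r₁=17, r₂=6, c₁=8, c₂=15, n=23
p_obs = C(17,5)·C(6,3)/C(23,8); sum pmf over tables with pmf ≤ p_obs
p-value (two-sided) = 0.62139
At α=0.05: p ≥ α → fail to reject H₀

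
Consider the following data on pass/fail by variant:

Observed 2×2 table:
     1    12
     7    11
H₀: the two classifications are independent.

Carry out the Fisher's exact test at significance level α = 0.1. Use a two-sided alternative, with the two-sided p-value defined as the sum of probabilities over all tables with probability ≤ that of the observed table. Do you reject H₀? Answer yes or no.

Margins: r₁=13, r₂=18, c₁=8, c₂=23, n=31
p_obs = C(13,1)·C(18,7)/C(31,8); sum pmf over tables with pmf ≤ p_obs
p-value (two-sided) = 0.09535
At α=0.1: p < α → reject H₀

reject H₀: yes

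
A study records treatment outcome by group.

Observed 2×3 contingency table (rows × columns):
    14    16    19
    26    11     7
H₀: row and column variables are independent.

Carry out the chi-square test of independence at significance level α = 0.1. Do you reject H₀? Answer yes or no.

Row totals [49, 44], col totals [40, 27, 26], n=93
χ² = (14−21.08)²/21.08 + (16−14.23)²/14.23 + (19−13.70)²/13.70 + (26−18.92)²/18.92 + (11−12.77)²/12.77 + (7−12.30)²/12.30 = 9.8240
df = 2
p-value (upper-tail) = 0.00736
At α=0.1: p < α → reject H₀

reject H₀: yes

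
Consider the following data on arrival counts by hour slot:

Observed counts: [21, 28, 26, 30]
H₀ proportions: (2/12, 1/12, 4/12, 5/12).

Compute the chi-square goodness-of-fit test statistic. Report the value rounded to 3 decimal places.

test statistic = 49.686

n = 105; E_i = n·p_i = [17.50, 8.75, 35.00, 43.75]
χ² = (21−17.50)²/17.50 + (28−8.75)²/8.75 + (26−35.00)²/35.00 + (30−43.75)²/43.75 = 49.6857
df = 3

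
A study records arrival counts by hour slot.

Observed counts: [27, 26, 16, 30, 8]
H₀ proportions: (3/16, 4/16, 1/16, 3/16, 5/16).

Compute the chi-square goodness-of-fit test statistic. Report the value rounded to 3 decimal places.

n = 107; E_i = n·p_i = [20.06, 26.75, 6.69, 20.06, 33.44]
χ² = (27−20.06)²/20.06 + (26−26.75)²/26.75 + (16−6.69)²/6.69 + (30−20.06)²/20.06 + (8−33.44)²/33.44 = 39.6617
df = 4

test statistic = 39.662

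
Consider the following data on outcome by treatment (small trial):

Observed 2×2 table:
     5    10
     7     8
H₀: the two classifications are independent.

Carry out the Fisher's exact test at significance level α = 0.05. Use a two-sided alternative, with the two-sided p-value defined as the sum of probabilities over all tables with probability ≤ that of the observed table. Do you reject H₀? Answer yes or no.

Margins: r₁=15, r₂=15, c₁=12, c₂=18, n=30
p_obs = C(15,5)·C(15,7)/C(30,12); sum pmf over tables with pmf ≤ p_obs
p-value (two-sided) = 0.71038
At α=0.05: p ≥ α → fail to reject H₀

reject H₀: no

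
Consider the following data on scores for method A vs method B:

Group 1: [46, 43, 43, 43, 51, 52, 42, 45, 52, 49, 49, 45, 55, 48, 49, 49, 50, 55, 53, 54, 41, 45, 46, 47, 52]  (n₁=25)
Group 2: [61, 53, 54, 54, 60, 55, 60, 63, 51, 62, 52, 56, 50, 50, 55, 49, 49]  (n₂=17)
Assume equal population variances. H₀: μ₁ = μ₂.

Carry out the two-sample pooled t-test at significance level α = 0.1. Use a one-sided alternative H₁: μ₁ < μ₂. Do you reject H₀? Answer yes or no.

reject H₀: yes

x̄₁=48.160, s₁=4.180, n₁=25
x̄₂=54.941, s₂=4.697, n₂=17
s_p² = [24·4.180² + 16·4.697²]/40 = 19.3075
SE = √(s_p²·(1/25+1/17)) = 1.3813
t = (48.160−54.941)/1.3813 = -4.9092
df = 40
p-value (one-sided, H₁ less) = 0.00001
At α=0.1: p < α → reject H₀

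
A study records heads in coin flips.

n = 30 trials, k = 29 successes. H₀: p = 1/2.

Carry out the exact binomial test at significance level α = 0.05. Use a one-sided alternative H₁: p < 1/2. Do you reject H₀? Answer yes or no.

Exact binomial: n=30, k=29, p₀=1/2=0.5000
P(X≤29) from Σ C(n,i)·p₀^i·(1−p₀)^(n−i)
p-value (one-sided, H₁ less) = 1.00000
At α=0.05: p ≥ α → fail to reject H₀

reject H₀: no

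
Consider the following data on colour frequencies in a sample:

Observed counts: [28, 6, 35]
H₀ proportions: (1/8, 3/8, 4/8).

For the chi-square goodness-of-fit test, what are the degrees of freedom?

df = k − 1 = 3 − 1 = 2

degrees of freedom = 2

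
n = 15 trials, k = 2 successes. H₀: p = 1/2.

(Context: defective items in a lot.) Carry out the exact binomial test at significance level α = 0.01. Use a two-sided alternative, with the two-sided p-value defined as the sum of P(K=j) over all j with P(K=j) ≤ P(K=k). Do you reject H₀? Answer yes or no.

reject H₀: yes

Exact binomial: n=15, k=2, p₀=1/2=0.5000
P(X=j) = C(n,j)·p₀^j·(1−p₀)^(n−j); p = Σ P(X=j) over j with P(X=j) ≤ P(X=2)
p-value (two-sided) = 0.00739
At α=0.01: p < α → reject H₀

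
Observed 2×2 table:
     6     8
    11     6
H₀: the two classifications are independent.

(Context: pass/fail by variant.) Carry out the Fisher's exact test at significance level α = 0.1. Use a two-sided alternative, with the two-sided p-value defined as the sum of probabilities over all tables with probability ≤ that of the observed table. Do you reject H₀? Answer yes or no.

reject H₀: no

Margins: r₁=14, r₂=17, c₁=17, c₂=14, n=31
p_obs = C(14,6)·C(17,11)/C(31,17); sum pmf over tables with pmf ≤ p_obs
p-value (two-sided) = 0.28948
At α=0.1: p ≥ α → fail to reject H₀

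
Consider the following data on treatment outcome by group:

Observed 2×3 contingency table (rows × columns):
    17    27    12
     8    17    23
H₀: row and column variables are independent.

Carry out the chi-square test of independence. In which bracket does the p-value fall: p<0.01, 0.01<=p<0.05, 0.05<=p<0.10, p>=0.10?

p-value bracket: 0.01<=p<0.05

Row totals [56, 48], col totals [25, 44, 35], n=104
χ² = (17−13.46)²/13.46 + (27−23.69)²/23.69 + (12−18.85)²/18.85 + (8−11.54)²/11.54 + (17−20.31)²/20.31 + (23−16.15)²/16.15 = 8.4042
df = 2
p-value (upper-tail) = 0.01496
→ bracket: 0.01<=p<0.05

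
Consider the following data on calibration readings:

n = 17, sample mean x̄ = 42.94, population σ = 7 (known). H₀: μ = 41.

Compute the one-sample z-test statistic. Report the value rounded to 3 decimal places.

SE = σ/√n = 7/√17 = 1.6977
z = (x̄−μ₀)/SE = (42.94−41)/1.6977 = 1.1427

test statistic = 1.143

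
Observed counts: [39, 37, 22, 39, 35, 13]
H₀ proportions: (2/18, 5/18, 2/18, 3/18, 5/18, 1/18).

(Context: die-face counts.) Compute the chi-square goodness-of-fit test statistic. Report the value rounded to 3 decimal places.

test statistic = 28.791

n = 185; E_i = n·p_i = [20.56, 51.39, 20.56, 30.83, 51.39, 10.28]
χ² = (39−20.56)²/20.56 + (37−51.39)²/51.39 + (22−20.56)²/20.56 + (39−30.83)²/30.83 + (35−51.39)²/51.39 + (13−10.28)²/10.28 = 28.7914
df = 5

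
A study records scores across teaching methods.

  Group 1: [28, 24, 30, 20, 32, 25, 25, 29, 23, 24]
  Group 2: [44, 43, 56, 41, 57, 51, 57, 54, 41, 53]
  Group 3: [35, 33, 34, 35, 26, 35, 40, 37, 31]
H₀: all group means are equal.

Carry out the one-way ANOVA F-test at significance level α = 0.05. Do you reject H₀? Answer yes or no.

reject H₀: yes

Group means [26.00, 49.70, 34.00], grand mean 36.655
SSB = Σnᵢ(x̄ᵢ−x̄)² = 2900.452; SSW = ΣΣ(x−x̄ᵢ)² = 648.100
MSB = 2900.452/2 = 1450.2259; MSW = 648.100/26 = 24.9269
F = MSB/MSW = 58.1791
df = (2, 26)
p-value (upper-tail) = 0.00000
At α=0.05: p < α → reject H₀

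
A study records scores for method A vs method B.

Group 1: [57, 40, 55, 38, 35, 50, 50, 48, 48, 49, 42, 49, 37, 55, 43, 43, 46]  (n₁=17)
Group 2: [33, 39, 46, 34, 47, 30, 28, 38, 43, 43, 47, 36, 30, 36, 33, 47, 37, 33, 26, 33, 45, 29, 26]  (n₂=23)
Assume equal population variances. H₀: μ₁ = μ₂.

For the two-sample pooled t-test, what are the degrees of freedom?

degrees of freedom = 38

df = n₁ + n₂ − 2 = 17 + 23 − 2 = 38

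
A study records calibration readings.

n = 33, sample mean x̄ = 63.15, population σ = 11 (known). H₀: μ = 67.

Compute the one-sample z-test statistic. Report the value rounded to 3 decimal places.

test statistic = -2.011

SE = σ/√n = 11/√33 = 1.9149
z = (x̄−μ₀)/SE = (63.15−67)/1.9149 = -2.0106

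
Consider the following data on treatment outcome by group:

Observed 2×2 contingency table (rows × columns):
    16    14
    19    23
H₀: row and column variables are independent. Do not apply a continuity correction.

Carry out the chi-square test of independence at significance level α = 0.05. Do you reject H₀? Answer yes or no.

Row totals [30, 42], col totals [35, 37], n=72
χ² = (16−14.58)²/14.58 + (14−15.42)²/15.42 + (19−20.42)²/20.42 + (23−21.58)²/21.58 = 0.4591
df = 1
p-value (upper-tail) = 0.49805
At α=0.05: p ≥ α → fail to reject H₀

reject H₀: no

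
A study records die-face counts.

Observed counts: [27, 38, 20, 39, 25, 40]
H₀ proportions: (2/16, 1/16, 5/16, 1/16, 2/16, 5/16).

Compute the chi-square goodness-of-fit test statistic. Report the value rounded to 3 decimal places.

n = 189; E_i = n·p_i = [23.62, 11.81, 59.06, 11.81, 23.62, 59.06]
χ² = (27−23.62)²/23.62 + (38−11.81)²/11.81 + (20−59.06)²/59.06 + (39−11.81)²/11.81 + (25−23.62)²/23.62 + (40−59.06)²/59.06 = 153.1799
df = 5

test statistic = 153.180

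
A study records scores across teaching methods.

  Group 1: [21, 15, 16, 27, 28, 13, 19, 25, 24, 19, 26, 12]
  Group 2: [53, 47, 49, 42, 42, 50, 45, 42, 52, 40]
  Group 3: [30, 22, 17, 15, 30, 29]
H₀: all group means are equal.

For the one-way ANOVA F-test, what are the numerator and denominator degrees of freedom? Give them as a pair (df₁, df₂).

k = 3 groups, N = 28 total
df = (k−1, N−k) = (3−1, 28−3) = (2, 25)

degrees of freedom = [2, 25]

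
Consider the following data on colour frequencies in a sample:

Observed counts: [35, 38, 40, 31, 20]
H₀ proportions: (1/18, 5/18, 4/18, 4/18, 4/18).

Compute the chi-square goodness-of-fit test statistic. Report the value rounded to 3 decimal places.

test statistic = 83.396

n = 164; E_i = n·p_i = [9.11, 45.56, 36.44, 36.44, 36.44]
χ² = (35−9.11)²/9.11 + (38−45.56)²/45.56 + (40−36.44)²/36.44 + (31−36.44)²/36.44 + (20−36.44)²/36.44 = 83.3957
df = 4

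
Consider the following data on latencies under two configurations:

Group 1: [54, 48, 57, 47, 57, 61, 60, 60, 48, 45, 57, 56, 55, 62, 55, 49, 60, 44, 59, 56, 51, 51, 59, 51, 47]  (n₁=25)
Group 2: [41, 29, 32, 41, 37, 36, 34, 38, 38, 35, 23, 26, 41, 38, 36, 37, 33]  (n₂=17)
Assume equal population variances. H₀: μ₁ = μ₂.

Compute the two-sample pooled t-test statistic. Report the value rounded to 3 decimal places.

test statistic = 11.343

x̄₁=53.960, s₁=5.443, n₁=25
x̄₂=35.000, s₂=5.123, n₂=17
s_p² = [24·5.443² + 16·5.123²]/40 = 28.2740
SE = √(s_p²·(1/25+1/17)) = 1.6716
t = (53.960−35.000)/1.6716 = 11.3426
df = 40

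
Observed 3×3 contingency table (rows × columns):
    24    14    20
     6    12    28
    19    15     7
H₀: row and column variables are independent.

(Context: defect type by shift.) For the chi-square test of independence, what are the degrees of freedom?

degrees of freedom = 4

df = (r−1)(c−1) = (3−1)·(3−1) = 4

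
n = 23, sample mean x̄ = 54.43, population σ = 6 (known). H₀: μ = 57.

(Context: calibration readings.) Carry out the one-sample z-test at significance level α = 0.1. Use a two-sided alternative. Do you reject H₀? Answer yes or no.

SE = σ/√n = 6/√23 = 1.2511
z = (x̄−μ₀)/SE = (54.43−57)/1.2511 = -2.0542
p-value (two-sided) = 0.03995
At α=0.1: p < α → reject H₀

reject H₀: yes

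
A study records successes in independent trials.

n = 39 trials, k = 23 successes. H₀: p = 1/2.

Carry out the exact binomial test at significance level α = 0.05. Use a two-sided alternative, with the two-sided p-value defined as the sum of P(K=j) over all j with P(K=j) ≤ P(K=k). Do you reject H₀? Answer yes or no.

Exact binomial: n=39, k=23, p₀=1/2=0.5000
P(X=j) = C(n,j)·p₀^j·(1−p₀)^(n−j); p = Σ P(X=j) over j with P(X=j) ≤ P(X=23)
p-value (two-sided) = 0.33678
At α=0.05: p ≥ α → fail to reject H₀

reject H₀: no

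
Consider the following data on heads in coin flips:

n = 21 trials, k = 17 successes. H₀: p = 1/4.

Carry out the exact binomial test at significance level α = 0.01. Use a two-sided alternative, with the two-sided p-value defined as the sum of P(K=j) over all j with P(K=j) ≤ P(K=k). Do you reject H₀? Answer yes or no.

reject H₀: yes

Exact binomial: n=21, k=17, p₀=1/4=0.2500
P(X=j) = C(n,j)·p₀^j·(1−p₀)^(n−j); p = Σ P(X=j) over j with P(X=j) ≤ P(X=17)
p-value (two-sided) = 0.00000
At α=0.01: p < α → reject H₀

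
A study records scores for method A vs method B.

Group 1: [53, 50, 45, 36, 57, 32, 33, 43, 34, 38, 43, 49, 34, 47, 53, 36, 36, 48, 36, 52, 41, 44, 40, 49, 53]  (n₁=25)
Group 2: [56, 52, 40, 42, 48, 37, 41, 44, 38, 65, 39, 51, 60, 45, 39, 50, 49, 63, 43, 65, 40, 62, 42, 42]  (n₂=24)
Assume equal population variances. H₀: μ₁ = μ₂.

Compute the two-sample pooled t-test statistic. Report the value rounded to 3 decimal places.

x̄₁=43.280, s₁=7.525, n₁=25
x̄₂=48.042, s₂=9.219, n₂=24
s_p² = [24·7.525² + 23·9.219²]/47 = 70.5106
SE = √(s_p²·(1/25+1/24)) = 2.3997
t = (43.280−48.042)/2.3997 = -1.9843
df = 47

test statistic = -1.984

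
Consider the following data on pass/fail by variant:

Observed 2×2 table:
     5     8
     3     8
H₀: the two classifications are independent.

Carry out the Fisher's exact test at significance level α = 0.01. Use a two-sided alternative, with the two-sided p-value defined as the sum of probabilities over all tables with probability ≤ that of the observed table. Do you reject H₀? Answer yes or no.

Margins: r₁=13, r₂=11, c₁=8, c₂=16, n=24
p_obs = C(13,5)·C(11,3)/C(24,8); sum pmf over tables with pmf ≤ p_obs
p-value (two-sided) = 0.67919
At α=0.01: p ≥ α → fail to reject H₀

reject H₀: no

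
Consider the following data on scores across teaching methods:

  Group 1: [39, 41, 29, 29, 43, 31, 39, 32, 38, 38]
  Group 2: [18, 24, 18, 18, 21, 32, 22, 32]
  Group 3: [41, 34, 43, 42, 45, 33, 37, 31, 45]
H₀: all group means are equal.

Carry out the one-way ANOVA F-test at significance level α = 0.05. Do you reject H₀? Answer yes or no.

Group means [35.90, 23.12, 39.00], grand mean 33.148
SSB = Σnᵢ(x̄ᵢ−x̄)² = 1187.632; SSW = ΣΣ(x−x̄ᵢ)² = 711.775
MSB = 1187.632/2 = 593.8162; MSW = 711.775/24 = 29.6573
F = MSB/MSW = 20.0226
df = (2, 24)
p-value (upper-tail) = 0.00001
At α=0.05: p < α → reject H₀

reject H₀: yes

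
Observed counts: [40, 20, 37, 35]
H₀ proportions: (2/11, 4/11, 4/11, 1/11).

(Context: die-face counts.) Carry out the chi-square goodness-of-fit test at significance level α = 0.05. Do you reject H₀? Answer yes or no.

n = 132; E_i = n·p_i = [24.00, 48.00, 48.00, 12.00]
χ² = (40−24.00)²/24.00 + (20−48.00)²/48.00 + (37−48.00)²/48.00 + (35−12.00)²/12.00 = 73.6042
df = 3
p-value (upper-tail) = 0.00000
At α=0.05: p < α → reject H₀

reject H₀: yes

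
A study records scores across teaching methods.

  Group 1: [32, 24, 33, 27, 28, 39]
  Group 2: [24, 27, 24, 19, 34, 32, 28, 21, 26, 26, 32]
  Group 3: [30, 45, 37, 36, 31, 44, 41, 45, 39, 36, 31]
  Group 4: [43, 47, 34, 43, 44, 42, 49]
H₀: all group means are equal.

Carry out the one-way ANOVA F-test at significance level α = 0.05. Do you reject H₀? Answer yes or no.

reject H₀: yes

Group means [30.50, 26.64, 37.73, 43.14], grand mean 34.086
SSB = Σnᵢ(x̄ᵢ−x̄)² = 1407.658; SSW = ΣΣ(x−x̄ᵢ)² = 809.084
MSB = 1407.658/3 = 469.2195; MSW = 809.084/31 = 26.0995
F = MSB/MSW = 17.9781
df = (3, 31)
p-value (upper-tail) = 0.00000
At α=0.05: p < α → reject H₀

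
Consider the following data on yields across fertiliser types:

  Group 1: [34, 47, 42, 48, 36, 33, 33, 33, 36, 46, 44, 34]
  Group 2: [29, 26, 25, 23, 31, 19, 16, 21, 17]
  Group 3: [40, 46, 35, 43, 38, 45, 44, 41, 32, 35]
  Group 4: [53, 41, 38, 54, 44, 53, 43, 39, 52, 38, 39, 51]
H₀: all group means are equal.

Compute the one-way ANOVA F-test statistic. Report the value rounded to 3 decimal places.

test statistic = 27.031

Group means [38.83, 23.00, 39.90, 45.42], grand mean 37.605
SSB = Σnᵢ(x̄ᵢ−x̄)² = 2722.796; SSW = ΣΣ(x−x̄ᵢ)² = 1309.483
MSB = 2722.796/3 = 907.5986; MSW = 1309.483/39 = 33.5765
F = MSB/MSW = 27.0308
df = (3, 39)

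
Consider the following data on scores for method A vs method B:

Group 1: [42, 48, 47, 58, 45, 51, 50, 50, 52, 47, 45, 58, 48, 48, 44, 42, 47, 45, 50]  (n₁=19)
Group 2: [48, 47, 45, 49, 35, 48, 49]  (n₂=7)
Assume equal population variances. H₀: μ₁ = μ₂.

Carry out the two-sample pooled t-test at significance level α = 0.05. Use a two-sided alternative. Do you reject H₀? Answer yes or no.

x̄₁=48.263, s₁=4.433, n₁=19
x̄₂=45.857, s₂=4.981, n₂=7
s_p² = [18·4.433² + 6·4.981²]/24 = 20.9392
SE = √(s_p²·(1/19+1/7)) = 2.0232
t = (48.263−45.857)/2.0232 = 1.1892
df = 24
p-value (two-sided) = 0.24599
At α=0.05: p ≥ α → fail to reject H₀

reject H₀: no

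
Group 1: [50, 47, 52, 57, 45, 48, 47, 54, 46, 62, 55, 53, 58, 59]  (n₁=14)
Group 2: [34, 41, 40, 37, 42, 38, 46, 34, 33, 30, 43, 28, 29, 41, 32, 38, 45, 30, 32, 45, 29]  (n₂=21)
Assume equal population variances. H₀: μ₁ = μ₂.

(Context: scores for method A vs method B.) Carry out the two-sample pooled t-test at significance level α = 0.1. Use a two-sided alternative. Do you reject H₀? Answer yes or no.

x̄₁=52.357, s₁=5.387, n₁=14
x̄₂=36.524, s₂=5.913, n₂=21
s_p² = [13·5.387² + 20·5.913²]/33 = 32.6198
SE = √(s_p²·(1/14+1/21)) = 1.9706
t = (52.357−36.524)/1.9706 = 8.0347
df = 33
p-value (two-sided) = 0.00000
At α=0.1: p < α → reject H₀

reject H₀: yes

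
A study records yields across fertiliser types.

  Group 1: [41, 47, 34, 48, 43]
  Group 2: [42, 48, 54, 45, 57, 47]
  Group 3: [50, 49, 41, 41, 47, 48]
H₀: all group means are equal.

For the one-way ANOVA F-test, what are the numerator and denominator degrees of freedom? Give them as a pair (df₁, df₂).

degrees of freedom = [2, 14]

k = 3 groups, N = 17 total
df = (k−1, N−k) = (3−1, 17−3) = (2, 14)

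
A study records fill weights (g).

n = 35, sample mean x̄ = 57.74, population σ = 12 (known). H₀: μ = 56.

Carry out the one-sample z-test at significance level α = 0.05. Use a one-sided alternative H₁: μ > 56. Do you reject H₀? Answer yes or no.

SE = σ/√n = 12/√35 = 2.0284
z = (x̄−μ₀)/SE = (57.74−56)/2.0284 = 0.8578
p-value (one-sided, H₁ greater) = 0.19549
At α=0.05: p ≥ α → fail to reject H₀

reject H₀: no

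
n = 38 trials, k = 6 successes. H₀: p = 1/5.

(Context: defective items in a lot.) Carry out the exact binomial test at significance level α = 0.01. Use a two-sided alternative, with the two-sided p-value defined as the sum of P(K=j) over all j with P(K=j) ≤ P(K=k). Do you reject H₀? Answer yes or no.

Exact binomial: n=38, k=6, p₀=1/5=0.2000
P(X=j) = C(n,j)·p₀^j·(1−p₀)^(n−j); p = Σ P(X=j) over j with P(X=j) ≤ P(X=6)
p-value (two-sided) = 0.68504
At α=0.01: p ≥ α → fail to reject H₀

reject H₀: no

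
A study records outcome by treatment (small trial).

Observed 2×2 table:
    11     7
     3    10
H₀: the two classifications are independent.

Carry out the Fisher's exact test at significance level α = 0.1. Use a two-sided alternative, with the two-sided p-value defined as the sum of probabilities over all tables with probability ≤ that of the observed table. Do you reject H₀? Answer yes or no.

Margins: r₁=18, r₂=13, c₁=14, c₂=17, n=31
p_obs = C(18,11)·C(13,3)/C(31,14); sum pmf over tables with pmf ≤ p_obs
p-value (two-sided) = 0.06686
At α=0.1: p < α → reject H₀

reject H₀: yes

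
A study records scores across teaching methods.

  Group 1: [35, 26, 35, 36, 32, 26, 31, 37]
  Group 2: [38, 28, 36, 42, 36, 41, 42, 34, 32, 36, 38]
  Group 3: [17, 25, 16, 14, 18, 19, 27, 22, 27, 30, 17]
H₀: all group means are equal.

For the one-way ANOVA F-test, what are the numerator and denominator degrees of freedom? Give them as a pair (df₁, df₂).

k = 3 groups, N = 30 total
df = (k−1, N−k) = (3−1, 30−3) = (2, 27)

degrees of freedom = [2, 27]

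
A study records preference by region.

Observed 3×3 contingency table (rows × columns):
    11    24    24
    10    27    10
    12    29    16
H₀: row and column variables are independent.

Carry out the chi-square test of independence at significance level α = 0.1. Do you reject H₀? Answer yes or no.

Row totals [59, 47, 57], col totals [33, 80, 50], n=163
χ² = (11−11.94)²/11.94 + (24−28.96)²/28.96 + (24−18.10)²/18.10 + (10−9.52)²/9.52 + (27−23.07)²/23.07 + (10−14.42)²/14.42 + (12−11.54)²/11.54 + (29−27.98)²/27.98 + (16−17.48)²/17.48 = 5.0783
df = 4
p-value (upper-tail) = 0.27936
At α=0.1: p ≥ α → fail to reject H₀

reject H₀: no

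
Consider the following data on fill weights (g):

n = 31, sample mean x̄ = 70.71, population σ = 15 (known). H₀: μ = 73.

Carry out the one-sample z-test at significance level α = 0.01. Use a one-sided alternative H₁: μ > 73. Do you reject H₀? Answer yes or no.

SE = σ/√n = 15/√31 = 2.6941
z = (x̄−μ₀)/SE = (70.71−73)/2.6941 = -0.8500
p-value (one-sided, H₁ greater) = 0.80234
At α=0.01: p ≥ α → fail to reject H₀

reject H₀: no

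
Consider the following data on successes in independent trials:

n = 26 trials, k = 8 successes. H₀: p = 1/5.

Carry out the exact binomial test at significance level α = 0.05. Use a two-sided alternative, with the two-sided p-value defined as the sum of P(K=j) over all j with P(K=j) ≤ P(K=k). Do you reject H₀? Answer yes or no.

reject H₀: no

Exact binomial: n=26, k=8, p₀=1/5=0.2000
P(X=j) = C(n,j)·p₀^j·(1−p₀)^(n−j); p = Σ P(X=j) over j with P(X=j) ≤ P(X=8)
p-value (two-sided) = 0.21535
At α=0.05: p ≥ α → fail to reject H₀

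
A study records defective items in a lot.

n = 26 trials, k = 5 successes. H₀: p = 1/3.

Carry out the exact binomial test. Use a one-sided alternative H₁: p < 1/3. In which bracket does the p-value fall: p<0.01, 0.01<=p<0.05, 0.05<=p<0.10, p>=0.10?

p-value bracket: 0.05<=p<0.10

Exact binomial: n=26, k=5, p₀=1/3=0.3333
P(X≤5) from Σ C(n,i)·p₀^i·(1−p₀)^(n−i)
p-value (one-sided, H₁ less) = 0.09004
→ bracket: 0.05<=p<0.10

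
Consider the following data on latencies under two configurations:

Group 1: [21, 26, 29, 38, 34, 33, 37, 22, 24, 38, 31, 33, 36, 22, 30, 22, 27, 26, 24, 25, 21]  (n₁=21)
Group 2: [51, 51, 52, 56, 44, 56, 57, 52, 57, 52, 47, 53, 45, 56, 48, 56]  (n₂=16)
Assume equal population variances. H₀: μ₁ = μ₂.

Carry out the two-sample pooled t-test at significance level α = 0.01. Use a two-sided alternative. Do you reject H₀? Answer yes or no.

reject H₀: yes

x̄₁=28.524, s₁=5.896, n₁=21
x̄₂=52.062, s₂=4.250, n₂=16
s_p² = [20·5.896² + 15·4.250²]/35 = 27.6050
SE = √(s_p²·(1/21+1/16)) = 1.7435
t = (28.524−52.062)/1.7435 = -13.5007
df = 35
p-value (two-sided) = 0.00000
At α=0.01: p < α → reject H₀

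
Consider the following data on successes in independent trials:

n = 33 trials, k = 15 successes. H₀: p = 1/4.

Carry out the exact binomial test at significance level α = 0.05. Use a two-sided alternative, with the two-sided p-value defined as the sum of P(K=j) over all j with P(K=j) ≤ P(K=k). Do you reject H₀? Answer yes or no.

reject H₀: yes

Exact binomial: n=33, k=15, p₀=1/4=0.2500
P(X=j) = C(n,j)·p₀^j·(1−p₀)^(n−j); p = Σ P(X=j) over j with P(X=j) ≤ P(X=15)
p-value (two-sided) = 0.01376
At α=0.05: p < α → reject H₀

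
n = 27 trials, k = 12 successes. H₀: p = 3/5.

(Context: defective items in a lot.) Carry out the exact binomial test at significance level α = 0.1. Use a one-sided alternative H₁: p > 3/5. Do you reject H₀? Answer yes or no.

reject H₀: no

Exact binomial: n=27, k=12, p₀=3/5=0.6000
P(X≥12) from Σ C(n,i)·p₀^i·(1−p₀)^(n−i)
p-value (one-sided, H₁ greater) = 0.96630
At α=0.1: p ≥ α → fail to reject H₀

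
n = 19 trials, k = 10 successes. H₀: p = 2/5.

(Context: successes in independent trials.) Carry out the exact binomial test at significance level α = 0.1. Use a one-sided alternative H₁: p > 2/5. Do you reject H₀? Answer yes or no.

reject H₀: no

Exact binomial: n=19, k=10, p₀=2/5=0.4000
P(X≥10) from Σ C(n,i)·p₀^i·(1−p₀)^(n−i)
p-value (one-sided, H₁ greater) = 0.18609
At α=0.1: p ≥ α → fail to reject H₀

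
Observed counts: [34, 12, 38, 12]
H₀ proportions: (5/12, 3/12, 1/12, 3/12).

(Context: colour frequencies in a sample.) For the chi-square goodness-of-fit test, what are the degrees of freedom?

df = k − 1 = 4 − 1 = 3

degrees of freedom = 3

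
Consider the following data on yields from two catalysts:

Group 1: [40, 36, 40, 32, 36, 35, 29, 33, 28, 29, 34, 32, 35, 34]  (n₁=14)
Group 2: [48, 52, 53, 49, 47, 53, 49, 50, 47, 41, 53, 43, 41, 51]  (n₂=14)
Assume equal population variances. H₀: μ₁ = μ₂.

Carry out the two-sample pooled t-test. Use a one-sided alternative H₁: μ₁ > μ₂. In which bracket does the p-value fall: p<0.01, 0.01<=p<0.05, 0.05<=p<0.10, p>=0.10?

p-value bracket: p>=0.10

x̄₁=33.786, s₁=3.683, n₁=14
x̄₂=48.357, s₂=4.199, n₂=14
s_p² = [13·3.683² + 13·4.199²]/26 = 15.5989
SE = √(s_p²·(1/14+1/14)) = 1.4928
t = (33.786−48.357)/1.4928 = -9.7612
df = 26
p-value (one-sided, H₁ greater) = 1.00000
→ bracket: p>=0.10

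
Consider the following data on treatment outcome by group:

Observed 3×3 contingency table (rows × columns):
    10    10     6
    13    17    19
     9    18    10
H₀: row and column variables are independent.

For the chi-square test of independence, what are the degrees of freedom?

degrees of freedom = 4

df = (r−1)(c−1) = (3−1)·(3−1) = 4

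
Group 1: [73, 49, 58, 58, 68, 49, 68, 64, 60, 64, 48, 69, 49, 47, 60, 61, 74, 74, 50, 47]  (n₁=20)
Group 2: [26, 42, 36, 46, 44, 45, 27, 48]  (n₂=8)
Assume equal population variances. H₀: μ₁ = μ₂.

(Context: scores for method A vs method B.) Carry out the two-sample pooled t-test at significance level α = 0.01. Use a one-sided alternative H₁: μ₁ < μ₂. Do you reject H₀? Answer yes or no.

reject H₀: no

x̄₁=59.500, s₁=9.600, n₁=20
x̄₂=39.250, s₂=8.631, n₂=8
s_p² = [19·9.600² + 7·8.631²]/26 = 87.4038
SE = √(s_p²·(1/20+1/8)) = 3.9110
t = (59.500−39.250)/3.9110 = 5.1777
df = 26
p-value (one-sided, H₁ less) = 0.99999
At α=0.01: p ≥ α → fail to reject H₀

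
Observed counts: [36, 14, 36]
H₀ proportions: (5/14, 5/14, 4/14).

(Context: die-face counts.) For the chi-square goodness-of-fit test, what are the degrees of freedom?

df = k − 1 = 3 − 1 = 2

degrees of freedom = 2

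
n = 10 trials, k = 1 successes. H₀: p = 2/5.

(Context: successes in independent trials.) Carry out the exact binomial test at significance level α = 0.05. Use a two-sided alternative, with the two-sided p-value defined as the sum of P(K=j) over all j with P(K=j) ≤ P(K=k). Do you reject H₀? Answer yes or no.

Exact binomial: n=10, k=1, p₀=2/5=0.4000
P(X=j) = C(n,j)·p₀^j·(1−p₀)^(n−j); p = Σ P(X=j) over j with P(X=j) ≤ P(X=1)
p-value (two-sided) = 0.05865
At α=0.05: p ≥ α → fail to reject H₀

reject H₀: no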